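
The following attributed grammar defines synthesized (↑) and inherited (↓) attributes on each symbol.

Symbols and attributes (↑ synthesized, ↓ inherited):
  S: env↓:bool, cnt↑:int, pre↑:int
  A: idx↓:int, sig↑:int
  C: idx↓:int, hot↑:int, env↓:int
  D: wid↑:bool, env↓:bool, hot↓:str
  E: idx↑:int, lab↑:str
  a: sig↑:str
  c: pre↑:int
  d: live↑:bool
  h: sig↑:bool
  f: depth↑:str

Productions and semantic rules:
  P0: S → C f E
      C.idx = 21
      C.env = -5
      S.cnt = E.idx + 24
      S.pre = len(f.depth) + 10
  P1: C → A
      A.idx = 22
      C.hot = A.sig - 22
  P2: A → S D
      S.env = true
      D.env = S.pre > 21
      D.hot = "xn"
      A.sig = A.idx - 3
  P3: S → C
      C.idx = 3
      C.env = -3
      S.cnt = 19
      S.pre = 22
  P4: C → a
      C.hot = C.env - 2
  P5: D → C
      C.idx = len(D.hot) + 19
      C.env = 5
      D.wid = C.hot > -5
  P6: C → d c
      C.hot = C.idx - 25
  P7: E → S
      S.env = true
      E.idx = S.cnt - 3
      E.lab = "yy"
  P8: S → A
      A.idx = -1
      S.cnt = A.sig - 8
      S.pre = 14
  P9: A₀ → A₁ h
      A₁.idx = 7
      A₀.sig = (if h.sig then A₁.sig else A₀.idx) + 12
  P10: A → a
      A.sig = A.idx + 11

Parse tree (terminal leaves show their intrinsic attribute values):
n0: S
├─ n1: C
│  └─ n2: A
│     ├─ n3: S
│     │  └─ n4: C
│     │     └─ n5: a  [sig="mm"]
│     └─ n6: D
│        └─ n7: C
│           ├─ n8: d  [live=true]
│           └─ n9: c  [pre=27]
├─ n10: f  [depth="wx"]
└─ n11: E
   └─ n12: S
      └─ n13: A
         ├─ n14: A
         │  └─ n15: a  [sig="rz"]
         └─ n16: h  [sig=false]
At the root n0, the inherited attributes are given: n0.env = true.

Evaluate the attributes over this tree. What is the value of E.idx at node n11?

0

1. n0.env = true  [given at root]
2. n1.idx = 21  [21]
3. n1.env = -5  [-5]
4. n2.idx = 22  [22]
5. n3.env = true  [true]
6. n4.idx = 3  [3]
7. n4.env = -3  [-3]
8. n5.sig = "mm"  [terminal]
9. n4.hot = -5  [C.env - 2]
10. n3.cnt = 19  [19]
11. n3.pre = 22  [22]
12. n6.env = true  [S.pre > 21]
13. n6.hot = "xn"  ["xn"]
14. n7.idx = 21  [len(D.hot) + 19]
15. n7.env = 5  [5]
16. n8.live = true  [terminal]
17. n9.pre = 27  [terminal]
18. n7.hot = -4  [C.idx - 25]
19. n6.wid = true  [C.hot > -5]
20. n2.sig = 19  [A.idx - 3]
21. n1.hot = -3  [A.sig - 22]
22. n10.depth = "wx"  [terminal]
23. n12.env = true  [true]
24. n13.idx = -1  [-1]
25. n14.idx = 7  [7]
26. n15.sig = "rz"  [terminal]
27. n14.sig = 18  [A.idx + 11]
28. n16.sig = false  [terminal]
29. n13.sig = 11  [(if h.sig then A₁.sig else A₀.idx) + 12]
30. n12.cnt = 3  [A.sig - 8]
31. n12.pre = 14  [14]
32. n11.idx = 0  [S.cnt - 3]
33. n11.lab = "yy"  ["yy"]
34. n0.cnt = 24  [E.idx + 24]
35. n0.pre = 12  [len(f.depth) + 10]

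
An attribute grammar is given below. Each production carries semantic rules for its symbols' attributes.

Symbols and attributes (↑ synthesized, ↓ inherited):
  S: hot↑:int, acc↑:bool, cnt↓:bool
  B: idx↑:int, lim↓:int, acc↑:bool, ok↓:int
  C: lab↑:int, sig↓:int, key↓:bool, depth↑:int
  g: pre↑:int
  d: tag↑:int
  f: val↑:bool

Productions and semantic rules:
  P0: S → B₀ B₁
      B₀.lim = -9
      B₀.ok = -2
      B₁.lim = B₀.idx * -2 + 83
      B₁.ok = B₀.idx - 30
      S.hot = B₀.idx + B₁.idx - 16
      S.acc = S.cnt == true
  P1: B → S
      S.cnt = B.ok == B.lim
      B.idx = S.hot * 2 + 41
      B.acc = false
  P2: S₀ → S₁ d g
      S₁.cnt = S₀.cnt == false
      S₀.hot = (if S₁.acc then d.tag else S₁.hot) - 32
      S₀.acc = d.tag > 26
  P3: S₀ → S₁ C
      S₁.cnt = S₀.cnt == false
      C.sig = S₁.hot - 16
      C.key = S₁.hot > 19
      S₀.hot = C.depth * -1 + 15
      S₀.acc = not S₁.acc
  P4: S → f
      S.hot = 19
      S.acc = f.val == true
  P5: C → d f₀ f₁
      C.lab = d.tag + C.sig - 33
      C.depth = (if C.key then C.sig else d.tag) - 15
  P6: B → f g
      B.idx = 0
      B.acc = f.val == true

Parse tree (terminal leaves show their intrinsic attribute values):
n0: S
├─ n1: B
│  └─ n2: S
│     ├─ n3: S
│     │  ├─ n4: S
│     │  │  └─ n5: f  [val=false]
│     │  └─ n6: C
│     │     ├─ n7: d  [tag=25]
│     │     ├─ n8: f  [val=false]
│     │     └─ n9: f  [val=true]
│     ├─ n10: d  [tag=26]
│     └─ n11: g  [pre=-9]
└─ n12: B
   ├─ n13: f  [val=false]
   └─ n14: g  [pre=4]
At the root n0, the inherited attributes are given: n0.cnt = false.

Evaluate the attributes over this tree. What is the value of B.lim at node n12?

1. n0.cnt = false  [given at root]
2. n1.lim = -9  [-9]
3. n1.ok = -2  [-2]
4. n2.cnt = false  [B.ok == B.lim]
5. n3.cnt = true  [S₀.cnt == false]
6. n4.cnt = false  [S₀.cnt == false]
7. n5.val = false  [terminal]
8. n4.hot = 19  [19]
9. n4.acc = false  [f.val == true]
10. n6.sig = 3  [S₁.hot - 16]
11. n6.key = false  [S₁.hot > 19]
12. n7.tag = 25  [terminal]
13. n8.val = false  [terminal]
14. n9.val = true  [terminal]
15. n6.lab = -5  [d.tag + C.sig - 33]
16. n6.depth = 10  [(if C.key then C.sig else d.tag) - 15]
17. n3.hot = 5  [C.depth * -1 + 15]
18. n3.acc = true  [not S₁.acc]
19. n10.tag = 26  [terminal]
20. n11.pre = -9  [terminal]
21. n2.hot = -6  [(if S₁.acc then d.tag else S₁.hot) - 32]
22. n2.acc = false  [d.tag > 26]
23. n1.idx = 29  [S.hot * 2 + 41]
24. n1.acc = false  [false]
25. n12.lim = 25  [B₀.idx * -2 + 83]
26. n12.ok = -1  [B₀.idx - 30]
27. n13.val = false  [terminal]
28. n14.pre = 4  [terminal]
29. n12.idx = 0  [0]
30. n12.acc = false  [f.val == true]
31. n0.hot = 13  [B₀.idx + B₁.idx - 16]
32. n0.acc = false  [S.cnt == true]

25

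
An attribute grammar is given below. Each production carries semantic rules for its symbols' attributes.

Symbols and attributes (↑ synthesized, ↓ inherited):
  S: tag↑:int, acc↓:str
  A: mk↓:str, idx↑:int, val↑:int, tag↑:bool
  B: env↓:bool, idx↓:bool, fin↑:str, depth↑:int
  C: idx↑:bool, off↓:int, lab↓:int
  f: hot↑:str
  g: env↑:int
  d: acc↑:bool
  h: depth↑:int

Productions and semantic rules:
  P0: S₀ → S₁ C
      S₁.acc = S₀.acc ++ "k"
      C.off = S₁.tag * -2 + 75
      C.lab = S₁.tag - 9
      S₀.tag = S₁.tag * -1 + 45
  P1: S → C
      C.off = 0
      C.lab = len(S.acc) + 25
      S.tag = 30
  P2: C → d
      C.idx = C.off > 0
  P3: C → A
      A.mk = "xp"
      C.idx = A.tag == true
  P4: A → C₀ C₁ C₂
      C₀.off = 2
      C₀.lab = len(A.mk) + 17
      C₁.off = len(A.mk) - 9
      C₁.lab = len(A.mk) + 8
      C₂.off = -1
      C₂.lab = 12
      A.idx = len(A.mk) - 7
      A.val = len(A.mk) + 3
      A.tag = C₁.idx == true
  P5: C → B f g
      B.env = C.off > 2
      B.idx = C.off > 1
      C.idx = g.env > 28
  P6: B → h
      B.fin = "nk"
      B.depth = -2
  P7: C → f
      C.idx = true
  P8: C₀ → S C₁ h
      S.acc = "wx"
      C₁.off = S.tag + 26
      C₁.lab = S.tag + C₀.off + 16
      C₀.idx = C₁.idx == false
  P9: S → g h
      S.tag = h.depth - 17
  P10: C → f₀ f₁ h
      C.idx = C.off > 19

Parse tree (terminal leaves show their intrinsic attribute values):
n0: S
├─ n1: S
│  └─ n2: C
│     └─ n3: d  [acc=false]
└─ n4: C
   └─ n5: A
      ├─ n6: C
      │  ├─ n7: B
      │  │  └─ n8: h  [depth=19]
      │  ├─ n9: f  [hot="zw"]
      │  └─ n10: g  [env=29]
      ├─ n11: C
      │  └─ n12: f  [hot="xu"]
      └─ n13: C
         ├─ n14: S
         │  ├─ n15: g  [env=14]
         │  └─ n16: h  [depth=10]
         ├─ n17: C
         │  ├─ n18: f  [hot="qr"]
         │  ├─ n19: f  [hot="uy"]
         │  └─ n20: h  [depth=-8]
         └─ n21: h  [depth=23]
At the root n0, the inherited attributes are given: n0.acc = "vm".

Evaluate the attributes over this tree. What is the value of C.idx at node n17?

false

1. n0.acc = "vm"  [given at root]
2. n1.acc = "vmk"  [S₀.acc ++ "k"]
3. n2.off = 0  [0]
4. n2.lab = 28  [len(S.acc) + 25]
5. n3.acc = false  [terminal]
6. n2.idx = false  [C.off > 0]
7. n1.tag = 30  [30]
8. n4.off = 15  [S₁.tag * -2 + 75]
9. n4.lab = 21  [S₁.tag - 9]
10. n5.mk = "xp"  ["xp"]
11. n6.off = 2  [2]
12. n6.lab = 19  [len(A.mk) + 17]
13. n7.env = false  [C.off > 2]
14. n7.idx = true  [C.off > 1]
15. n8.depth = 19  [terminal]
16. n7.fin = "nk"  ["nk"]
17. n7.depth = -2  [-2]
18. n9.hot = "zw"  [terminal]
19. n10.env = 29  [terminal]
20. n6.idx = true  [g.env > 28]
21. n11.off = -7  [len(A.mk) - 9]
22. n11.lab = 10  [len(A.mk) + 8]
23. n12.hot = "xu"  [terminal]
24. n11.idx = true  [true]
25. n13.off = -1  [-1]
26. n13.lab = 12  [12]
27. n14.acc = "wx"  ["wx"]
28. n15.env = 14  [terminal]
29. n16.depth = 10  [terminal]
30. n14.tag = -7  [h.depth - 17]
31. n17.off = 19  [S.tag + 26]
32. n17.lab = 8  [S.tag + C₀.off + 16]
33. n18.hot = "qr"  [terminal]
34. n19.hot = "uy"  [terminal]
35. n20.depth = -8  [terminal]
36. n17.idx = false  [C.off > 19]
37. n21.depth = 23  [terminal]
38. n13.idx = true  [C₁.idx == false]
39. n5.idx = -5  [len(A.mk) - 7]
40. n5.val = 5  [len(A.mk) + 3]
41. n5.tag = true  [C₁.idx == true]
42. n4.idx = true  [A.tag == true]
43. n0.tag = 15  [S₁.tag * -1 + 45]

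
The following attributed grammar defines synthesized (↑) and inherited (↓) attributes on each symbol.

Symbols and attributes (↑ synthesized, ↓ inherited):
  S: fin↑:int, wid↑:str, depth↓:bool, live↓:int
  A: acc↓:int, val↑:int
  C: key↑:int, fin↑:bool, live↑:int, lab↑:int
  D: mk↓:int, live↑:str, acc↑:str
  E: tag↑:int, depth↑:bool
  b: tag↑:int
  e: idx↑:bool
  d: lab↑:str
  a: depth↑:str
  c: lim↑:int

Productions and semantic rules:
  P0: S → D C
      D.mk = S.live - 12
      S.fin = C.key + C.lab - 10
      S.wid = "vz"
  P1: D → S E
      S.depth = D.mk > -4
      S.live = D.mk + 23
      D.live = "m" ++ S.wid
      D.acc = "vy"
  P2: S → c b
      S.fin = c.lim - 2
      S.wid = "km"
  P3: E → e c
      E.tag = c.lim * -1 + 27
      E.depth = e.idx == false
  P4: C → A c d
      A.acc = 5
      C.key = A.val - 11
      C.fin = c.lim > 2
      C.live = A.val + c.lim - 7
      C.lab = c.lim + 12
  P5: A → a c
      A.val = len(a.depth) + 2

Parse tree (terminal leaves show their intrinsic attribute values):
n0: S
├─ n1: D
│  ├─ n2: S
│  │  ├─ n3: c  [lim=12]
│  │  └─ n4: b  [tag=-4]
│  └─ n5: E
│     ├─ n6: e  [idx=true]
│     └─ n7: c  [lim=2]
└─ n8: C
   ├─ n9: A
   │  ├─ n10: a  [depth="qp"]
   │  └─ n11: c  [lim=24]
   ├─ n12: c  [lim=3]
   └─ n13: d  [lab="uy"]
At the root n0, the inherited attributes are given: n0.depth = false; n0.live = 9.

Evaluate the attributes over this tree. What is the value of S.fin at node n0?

-2

1. n0.depth = false  [given at root]
2. n0.live = 9  [given at root]
3. n1.mk = -3  [S.live - 12]
4. n2.depth = true  [D.mk > -4]
5. n2.live = 20  [D.mk + 23]
6. n3.lim = 12  [terminal]
7. n4.tag = -4  [terminal]
8. n2.fin = 10  [c.lim - 2]
9. n2.wid = "km"  ["km"]
10. n6.idx = true  [terminal]
11. n7.lim = 2  [terminal]
12. n5.tag = 25  [c.lim * -1 + 27]
13. n5.depth = false  [e.idx == false]
14. n1.live = "mkm"  ["m" ++ S.wid]
15. n1.acc = "vy"  ["vy"]
16. n9.acc = 5  [5]
17. n10.depth = "qp"  [terminal]
18. n11.lim = 24  [terminal]
19. n9.val = 4  [len(a.depth) + 2]
20. n12.lim = 3  [terminal]
21. n13.lab = "uy"  [terminal]
22. n8.key = -7  [A.val - 11]
23. n8.fin = true  [c.lim > 2]
24. n8.live = 0  [A.val + c.lim - 7]
25. n8.lab = 15  [c.lim + 12]
26. n0.fin = -2  [C.key + C.lab - 10]
27. n0.wid = "vz"  ["vz"]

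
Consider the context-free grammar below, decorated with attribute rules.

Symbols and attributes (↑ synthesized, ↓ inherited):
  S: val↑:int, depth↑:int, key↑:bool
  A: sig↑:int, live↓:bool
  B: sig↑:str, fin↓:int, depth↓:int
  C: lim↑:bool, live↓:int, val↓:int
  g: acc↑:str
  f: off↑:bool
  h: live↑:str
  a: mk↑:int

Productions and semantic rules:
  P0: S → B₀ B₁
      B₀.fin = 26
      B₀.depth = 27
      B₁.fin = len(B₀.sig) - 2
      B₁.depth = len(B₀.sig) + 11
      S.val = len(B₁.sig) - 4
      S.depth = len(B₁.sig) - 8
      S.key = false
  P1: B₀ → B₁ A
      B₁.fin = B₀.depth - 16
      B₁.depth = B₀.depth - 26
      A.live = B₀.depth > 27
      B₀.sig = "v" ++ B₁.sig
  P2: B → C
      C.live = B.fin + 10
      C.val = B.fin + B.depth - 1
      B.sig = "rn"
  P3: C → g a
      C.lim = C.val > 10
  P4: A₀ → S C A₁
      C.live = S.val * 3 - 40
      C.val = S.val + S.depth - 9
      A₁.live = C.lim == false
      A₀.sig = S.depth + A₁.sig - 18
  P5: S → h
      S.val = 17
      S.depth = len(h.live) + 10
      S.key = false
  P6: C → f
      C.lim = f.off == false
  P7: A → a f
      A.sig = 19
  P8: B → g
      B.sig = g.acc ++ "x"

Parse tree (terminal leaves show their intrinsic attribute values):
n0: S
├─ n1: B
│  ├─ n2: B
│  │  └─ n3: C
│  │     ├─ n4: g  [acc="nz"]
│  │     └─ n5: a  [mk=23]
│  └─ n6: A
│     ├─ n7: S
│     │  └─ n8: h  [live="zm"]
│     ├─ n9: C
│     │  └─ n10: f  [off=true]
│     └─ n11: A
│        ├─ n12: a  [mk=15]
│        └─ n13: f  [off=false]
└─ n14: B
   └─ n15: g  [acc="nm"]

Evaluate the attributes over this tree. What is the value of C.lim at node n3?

1. n1.fin = 26  [26]
2. n1.depth = 27  [27]
3. n2.fin = 11  [B₀.depth - 16]
4. n2.depth = 1  [B₀.depth - 26]
5. n3.live = 21  [B.fin + 10]
6. n3.val = 11  [B.fin + B.depth - 1]
7. n4.acc = "nz"  [terminal]
8. n5.mk = 23  [terminal]
9. n3.lim = true  [C.val > 10]
10. n2.sig = "rn"  ["rn"]
11. n6.live = false  [B₀.depth > 27]
12. n8.live = "zm"  [terminal]
13. n7.val = 17  [17]
14. n7.depth = 12  [len(h.live) + 10]
15. n7.key = false  [false]
16. n9.live = 11  [S.val * 3 - 40]
17. n9.val = 20  [S.val + S.depth - 9]
18. n10.off = true  [terminal]
19. n9.lim = false  [f.off == false]
20. n11.live = true  [C.lim == false]
21. n12.mk = 15  [terminal]
22. n13.off = false  [terminal]
23. n11.sig = 19  [19]
24. n6.sig = 13  [S.depth + A₁.sig - 18]
25. n1.sig = "vrn"  ["v" ++ B₁.sig]
26. n14.fin = 1  [len(B₀.sig) - 2]
27. n14.depth = 14  [len(B₀.sig) + 11]
28. n15.acc = "nm"  [terminal]
29. n14.sig = "nmx"  [g.acc ++ "x"]
30. n0.val = -1  [len(B₁.sig) - 4]
31. n0.depth = -5  [len(B₁.sig) - 8]
32. n0.key = false  [false]

true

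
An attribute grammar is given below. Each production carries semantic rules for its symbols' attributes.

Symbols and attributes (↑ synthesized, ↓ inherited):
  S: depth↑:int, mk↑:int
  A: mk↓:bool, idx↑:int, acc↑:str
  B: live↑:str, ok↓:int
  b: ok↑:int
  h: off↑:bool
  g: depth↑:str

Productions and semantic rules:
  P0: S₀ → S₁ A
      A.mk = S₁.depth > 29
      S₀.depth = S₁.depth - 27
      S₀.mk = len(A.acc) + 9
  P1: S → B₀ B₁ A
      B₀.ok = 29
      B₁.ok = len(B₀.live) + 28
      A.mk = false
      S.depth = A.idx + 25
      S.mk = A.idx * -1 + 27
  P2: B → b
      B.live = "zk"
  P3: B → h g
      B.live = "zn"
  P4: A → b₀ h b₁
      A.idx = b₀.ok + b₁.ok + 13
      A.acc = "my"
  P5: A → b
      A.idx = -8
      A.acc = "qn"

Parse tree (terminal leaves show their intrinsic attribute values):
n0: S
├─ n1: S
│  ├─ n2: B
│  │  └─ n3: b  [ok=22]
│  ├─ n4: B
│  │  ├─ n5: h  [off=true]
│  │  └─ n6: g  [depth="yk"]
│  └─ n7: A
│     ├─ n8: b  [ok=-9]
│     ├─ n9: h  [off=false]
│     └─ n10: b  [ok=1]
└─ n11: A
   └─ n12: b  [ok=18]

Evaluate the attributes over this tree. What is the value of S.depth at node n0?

3

1. n2.ok = 29  [29]
2. n3.ok = 22  [terminal]
3. n2.live = "zk"  ["zk"]
4. n4.ok = 30  [len(B₀.live) + 28]
5. n5.off = true  [terminal]
6. n6.depth = "yk"  [terminal]
7. n4.live = "zn"  ["zn"]
8. n7.mk = false  [false]
9. n8.ok = -9  [terminal]
10. n9.off = false  [terminal]
11. n10.ok = 1  [terminal]
12. n7.idx = 5  [b₀.ok + b₁.ok + 13]
13. n7.acc = "my"  ["my"]
14. n1.depth = 30  [A.idx + 25]
15. n1.mk = 22  [A.idx * -1 + 27]
16. n11.mk = true  [S₁.depth > 29]
17. n12.ok = 18  [terminal]
18. n11.idx = -8  [-8]
19. n11.acc = "qn"  ["qn"]
20. n0.depth = 3  [S₁.depth - 27]
21. n0.mk = 11  [len(A.acc) + 9]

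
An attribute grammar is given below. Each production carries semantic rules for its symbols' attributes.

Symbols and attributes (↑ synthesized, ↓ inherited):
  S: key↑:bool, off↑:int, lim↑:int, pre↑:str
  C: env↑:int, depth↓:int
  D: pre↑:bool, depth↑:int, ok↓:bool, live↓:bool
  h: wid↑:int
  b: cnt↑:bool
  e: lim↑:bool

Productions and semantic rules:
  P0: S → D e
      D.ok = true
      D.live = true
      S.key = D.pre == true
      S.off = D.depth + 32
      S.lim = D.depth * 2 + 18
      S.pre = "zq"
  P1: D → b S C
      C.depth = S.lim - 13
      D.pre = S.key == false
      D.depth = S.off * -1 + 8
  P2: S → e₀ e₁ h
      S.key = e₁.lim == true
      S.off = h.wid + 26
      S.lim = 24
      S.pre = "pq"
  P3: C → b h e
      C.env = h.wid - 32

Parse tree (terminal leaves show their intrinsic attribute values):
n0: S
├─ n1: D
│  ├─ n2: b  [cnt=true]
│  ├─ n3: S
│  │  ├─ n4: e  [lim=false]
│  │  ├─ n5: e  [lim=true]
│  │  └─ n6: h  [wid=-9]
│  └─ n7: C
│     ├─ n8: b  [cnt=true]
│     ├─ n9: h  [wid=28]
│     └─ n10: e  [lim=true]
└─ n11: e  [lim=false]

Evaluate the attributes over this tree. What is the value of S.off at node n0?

23

1. n1.ok = true  [true]
2. n1.live = true  [true]
3. n2.cnt = true  [terminal]
4. n4.lim = false  [terminal]
5. n5.lim = true  [terminal]
6. n6.wid = -9  [terminal]
7. n3.key = true  [e₁.lim == true]
8. n3.off = 17  [h.wid + 26]
9. n3.lim = 24  [24]
10. n3.pre = "pq"  ["pq"]
11. n7.depth = 11  [S.lim - 13]
12. n8.cnt = true  [terminal]
13. n9.wid = 28  [terminal]
14. n10.lim = true  [terminal]
15. n7.env = -4  [h.wid - 32]
16. n1.pre = false  [S.key == false]
17. n1.depth = -9  [S.off * -1 + 8]
18. n11.lim = false  [terminal]
19. n0.key = false  [D.pre == true]
20. n0.off = 23  [D.depth + 32]
21. n0.lim = 0  [D.depth * 2 + 18]
22. n0.pre = "zq"  ["zq"]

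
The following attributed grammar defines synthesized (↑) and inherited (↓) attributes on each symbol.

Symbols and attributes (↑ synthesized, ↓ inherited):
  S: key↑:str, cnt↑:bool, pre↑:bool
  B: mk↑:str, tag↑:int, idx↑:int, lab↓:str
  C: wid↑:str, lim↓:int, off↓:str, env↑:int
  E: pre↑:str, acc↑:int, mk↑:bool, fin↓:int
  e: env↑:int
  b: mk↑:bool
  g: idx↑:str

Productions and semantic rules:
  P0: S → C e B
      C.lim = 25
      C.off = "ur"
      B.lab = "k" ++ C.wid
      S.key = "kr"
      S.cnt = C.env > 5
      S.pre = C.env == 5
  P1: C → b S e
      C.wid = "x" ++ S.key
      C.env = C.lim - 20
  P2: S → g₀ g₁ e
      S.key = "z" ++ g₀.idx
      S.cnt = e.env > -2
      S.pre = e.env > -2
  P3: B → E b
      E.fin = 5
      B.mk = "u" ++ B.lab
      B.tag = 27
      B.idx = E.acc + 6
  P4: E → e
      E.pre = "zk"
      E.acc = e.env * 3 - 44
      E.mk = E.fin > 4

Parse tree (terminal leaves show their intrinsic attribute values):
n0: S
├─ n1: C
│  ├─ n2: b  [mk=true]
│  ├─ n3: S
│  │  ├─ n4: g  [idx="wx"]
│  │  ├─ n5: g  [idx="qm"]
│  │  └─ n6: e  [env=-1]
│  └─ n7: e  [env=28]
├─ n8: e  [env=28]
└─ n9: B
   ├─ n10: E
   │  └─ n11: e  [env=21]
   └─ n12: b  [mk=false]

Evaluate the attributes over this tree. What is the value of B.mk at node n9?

1. n1.lim = 25  [25]
2. n1.off = "ur"  ["ur"]
3. n2.mk = true  [terminal]
4. n4.idx = "wx"  [terminal]
5. n5.idx = "qm"  [terminal]
6. n6.env = -1  [terminal]
7. n3.key = "zwx"  ["z" ++ g₀.idx]
8. n3.cnt = true  [e.env > -2]
9. n3.pre = true  [e.env > -2]
10. n7.env = 28  [terminal]
11. n1.wid = "xzwx"  ["x" ++ S.key]
12. n1.env = 5  [C.lim - 20]
13. n8.env = 28  [terminal]
14. n9.lab = "kxzwx"  ["k" ++ C.wid]
15. n10.fin = 5  [5]
16. n11.env = 21  [terminal]
17. n10.pre = "zk"  ["zk"]
18. n10.acc = 19  [e.env * 3 - 44]
19. n10.mk = true  [E.fin > 4]
20. n12.mk = false  [terminal]
21. n9.mk = "ukxzwx"  ["u" ++ B.lab]
22. n9.tag = 27  [27]
23. n9.idx = 25  [E.acc + 6]
24. n0.key = "kr"  ["kr"]
25. n0.cnt = false  [C.env > 5]
26. n0.pre = true  [C.env == 5]

"ukxzwx"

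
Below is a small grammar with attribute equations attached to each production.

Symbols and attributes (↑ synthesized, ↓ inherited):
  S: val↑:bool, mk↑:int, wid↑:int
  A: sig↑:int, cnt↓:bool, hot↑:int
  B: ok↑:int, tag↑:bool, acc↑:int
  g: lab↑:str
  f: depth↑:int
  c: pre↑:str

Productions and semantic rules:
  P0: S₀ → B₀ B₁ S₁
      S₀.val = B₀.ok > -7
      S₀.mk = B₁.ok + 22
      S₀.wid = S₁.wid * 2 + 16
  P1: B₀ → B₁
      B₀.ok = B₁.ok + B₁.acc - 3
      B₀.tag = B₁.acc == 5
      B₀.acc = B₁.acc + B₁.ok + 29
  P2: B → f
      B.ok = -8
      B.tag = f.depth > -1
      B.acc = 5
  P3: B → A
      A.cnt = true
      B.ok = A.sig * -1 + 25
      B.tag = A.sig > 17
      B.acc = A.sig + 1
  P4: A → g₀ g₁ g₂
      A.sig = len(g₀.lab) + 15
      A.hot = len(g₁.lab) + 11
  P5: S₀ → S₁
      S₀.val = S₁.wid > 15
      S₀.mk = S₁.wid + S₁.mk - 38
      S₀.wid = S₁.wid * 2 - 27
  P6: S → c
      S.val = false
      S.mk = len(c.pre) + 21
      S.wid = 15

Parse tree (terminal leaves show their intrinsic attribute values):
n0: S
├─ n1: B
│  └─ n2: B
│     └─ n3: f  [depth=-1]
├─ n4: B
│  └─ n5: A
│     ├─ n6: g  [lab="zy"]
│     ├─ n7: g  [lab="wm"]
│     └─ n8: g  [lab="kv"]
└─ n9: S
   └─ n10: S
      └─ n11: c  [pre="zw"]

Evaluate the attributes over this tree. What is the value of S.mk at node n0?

30

1. n3.depth = -1  [terminal]
2. n2.ok = -8  [-8]
3. n2.tag = false  [f.depth > -1]
4. n2.acc = 5  [5]
5. n1.ok = -6  [B₁.ok + B₁.acc - 3]
6. n1.tag = true  [B₁.acc == 5]
7. n1.acc = 26  [B₁.acc + B₁.ok + 29]
8. n5.cnt = true  [true]
9. n6.lab = "zy"  [terminal]
10. n7.lab = "wm"  [terminal]
11. n8.lab = "kv"  [terminal]
12. n5.sig = 17  [len(g₀.lab) + 15]
13. n5.hot = 13  [len(g₁.lab) + 11]
14. n4.ok = 8  [A.sig * -1 + 25]
15. n4.tag = false  [A.sig > 17]
16. n4.acc = 18  [A.sig + 1]
17. n11.pre = "zw"  [terminal]
18. n10.val = false  [false]
19. n10.mk = 23  [len(c.pre) + 21]
20. n10.wid = 15  [15]
21. n9.val = false  [S₁.wid > 15]
22. n9.mk = 0  [S₁.wid + S₁.mk - 38]
23. n9.wid = 3  [S₁.wid * 2 - 27]
24. n0.val = true  [B₀.ok > -7]
25. n0.mk = 30  [B₁.ok + 22]
26. n0.wid = 22  [S₁.wid * 2 + 16]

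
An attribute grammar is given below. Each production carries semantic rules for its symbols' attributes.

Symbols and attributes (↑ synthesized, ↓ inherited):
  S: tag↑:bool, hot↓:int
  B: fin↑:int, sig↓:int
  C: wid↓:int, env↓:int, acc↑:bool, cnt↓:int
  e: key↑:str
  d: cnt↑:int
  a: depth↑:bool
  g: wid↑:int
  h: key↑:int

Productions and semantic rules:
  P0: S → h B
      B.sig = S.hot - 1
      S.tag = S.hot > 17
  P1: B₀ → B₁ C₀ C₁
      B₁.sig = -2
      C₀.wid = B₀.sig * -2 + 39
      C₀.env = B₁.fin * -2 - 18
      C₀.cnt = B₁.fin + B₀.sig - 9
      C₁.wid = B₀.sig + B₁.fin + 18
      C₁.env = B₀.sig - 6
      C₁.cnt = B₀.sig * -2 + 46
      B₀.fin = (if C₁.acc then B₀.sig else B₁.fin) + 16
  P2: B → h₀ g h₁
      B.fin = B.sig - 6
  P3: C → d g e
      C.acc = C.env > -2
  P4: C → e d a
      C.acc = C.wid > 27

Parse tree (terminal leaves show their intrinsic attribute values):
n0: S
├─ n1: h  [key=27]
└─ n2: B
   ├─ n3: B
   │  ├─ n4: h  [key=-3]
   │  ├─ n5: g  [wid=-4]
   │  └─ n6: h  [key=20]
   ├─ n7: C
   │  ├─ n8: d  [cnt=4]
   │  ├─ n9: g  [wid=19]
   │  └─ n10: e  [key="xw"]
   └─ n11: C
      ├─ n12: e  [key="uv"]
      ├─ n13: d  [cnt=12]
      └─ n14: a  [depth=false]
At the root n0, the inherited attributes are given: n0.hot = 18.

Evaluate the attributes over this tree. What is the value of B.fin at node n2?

1. n0.hot = 18  [given at root]
2. n1.key = 27  [terminal]
3. n2.sig = 17  [S.hot - 1]
4. n3.sig = -2  [-2]
5. n4.key = -3  [terminal]
6. n5.wid = -4  [terminal]
7. n6.key = 20  [terminal]
8. n3.fin = -8  [B.sig - 6]
9. n7.wid = 5  [B₀.sig * -2 + 39]
10. n7.env = -2  [B₁.fin * -2 - 18]
11. n7.cnt = 0  [B₁.fin + B₀.sig - 9]
12. n8.cnt = 4  [terminal]
13. n9.wid = 19  [terminal]
14. n10.key = "xw"  [terminal]
15. n7.acc = false  [C.env > -2]
16. n11.wid = 27  [B₀.sig + B₁.fin + 18]
17. n11.env = 11  [B₀.sig - 6]
18. n11.cnt = 12  [B₀.sig * -2 + 46]
19. n12.key = "uv"  [terminal]
20. n13.cnt = 12  [terminal]
21. n14.depth = false  [terminal]
22. n11.acc = false  [C.wid > 27]
23. n2.fin = 8  [(if C₁.acc then B₀.sig else B₁.fin) + 16]
24. n0.tag = true  [S.hot > 17]

8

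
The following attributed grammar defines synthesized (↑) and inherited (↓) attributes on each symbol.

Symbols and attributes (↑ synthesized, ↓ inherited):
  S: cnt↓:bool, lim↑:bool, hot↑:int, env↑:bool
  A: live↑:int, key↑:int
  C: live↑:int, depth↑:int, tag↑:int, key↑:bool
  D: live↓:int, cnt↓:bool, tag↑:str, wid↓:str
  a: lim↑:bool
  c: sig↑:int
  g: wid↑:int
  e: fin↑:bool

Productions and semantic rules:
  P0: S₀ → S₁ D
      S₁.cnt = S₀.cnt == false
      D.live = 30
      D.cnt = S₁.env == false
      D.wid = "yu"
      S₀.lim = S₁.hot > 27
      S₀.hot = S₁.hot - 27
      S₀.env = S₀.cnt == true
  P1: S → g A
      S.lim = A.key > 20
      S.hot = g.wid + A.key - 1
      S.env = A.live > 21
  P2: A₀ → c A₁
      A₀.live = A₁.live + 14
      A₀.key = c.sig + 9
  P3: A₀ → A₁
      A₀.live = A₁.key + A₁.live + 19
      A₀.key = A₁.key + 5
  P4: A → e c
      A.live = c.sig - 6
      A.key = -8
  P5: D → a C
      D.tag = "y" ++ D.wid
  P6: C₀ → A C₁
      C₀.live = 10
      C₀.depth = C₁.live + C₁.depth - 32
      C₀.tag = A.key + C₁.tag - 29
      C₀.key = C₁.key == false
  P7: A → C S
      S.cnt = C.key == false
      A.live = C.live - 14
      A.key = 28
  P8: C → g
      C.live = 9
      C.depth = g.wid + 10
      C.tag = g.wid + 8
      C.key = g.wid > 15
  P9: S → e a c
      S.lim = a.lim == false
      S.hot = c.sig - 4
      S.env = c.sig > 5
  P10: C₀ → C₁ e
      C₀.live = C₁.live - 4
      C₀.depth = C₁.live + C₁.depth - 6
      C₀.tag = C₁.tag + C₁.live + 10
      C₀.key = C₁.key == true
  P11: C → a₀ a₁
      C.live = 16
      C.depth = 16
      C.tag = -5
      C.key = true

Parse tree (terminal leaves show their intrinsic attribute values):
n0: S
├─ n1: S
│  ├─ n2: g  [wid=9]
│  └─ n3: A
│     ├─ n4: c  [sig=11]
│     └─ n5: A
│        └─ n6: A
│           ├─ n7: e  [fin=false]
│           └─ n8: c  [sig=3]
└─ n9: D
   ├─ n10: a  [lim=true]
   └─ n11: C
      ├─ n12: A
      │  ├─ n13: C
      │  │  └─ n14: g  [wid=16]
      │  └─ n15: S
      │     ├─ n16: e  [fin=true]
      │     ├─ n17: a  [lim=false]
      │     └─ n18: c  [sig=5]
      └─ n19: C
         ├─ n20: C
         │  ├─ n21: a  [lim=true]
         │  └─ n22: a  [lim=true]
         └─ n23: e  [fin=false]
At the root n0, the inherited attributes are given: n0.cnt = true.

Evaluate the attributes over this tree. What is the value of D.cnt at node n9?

false

1. n0.cnt = true  [given at root]
2. n1.cnt = false  [S₀.cnt == false]
3. n2.wid = 9  [terminal]
4. n4.sig = 11  [terminal]
5. n7.fin = false  [terminal]
6. n8.sig = 3  [terminal]
7. n6.live = -3  [c.sig - 6]
8. n6.key = -8  [-8]
9. n5.live = 8  [A₁.key + A₁.live + 19]
10. n5.key = -3  [A₁.key + 5]
11. n3.live = 22  [A₁.live + 14]
12. n3.key = 20  [c.sig + 9]
13. n1.lim = false  [A.key > 20]
14. n1.hot = 28  [g.wid + A.key - 1]
15. n1.env = true  [A.live > 21]
16. n9.live = 30  [30]
17. n9.cnt = false  [S₁.env == false]
18. n9.wid = "yu"  ["yu"]
19. n10.lim = true  [terminal]
20. n14.wid = 16  [terminal]
21. n13.live = 9  [9]
22. n13.depth = 26  [g.wid + 10]
23. n13.tag = 24  [g.wid + 8]
24. n13.key = true  [g.wid > 15]
25. n15.cnt = false  [C.key == false]
26. n16.fin = true  [terminal]
27. n17.lim = false  [terminal]
28. n18.sig = 5  [terminal]
29. n15.lim = true  [a.lim == false]
30. n15.hot = 1  [c.sig - 4]
31. n15.env = false  [c.sig > 5]
32. n12.live = -5  [C.live - 14]
33. n12.key = 28  [28]
34. n21.lim = true  [terminal]
35. n22.lim = true  [terminal]
36. n20.live = 16  [16]
37. n20.depth = 16  [16]
38. n20.tag = -5  [-5]
39. n20.key = true  [true]
40. n23.fin = false  [terminal]
41. n19.live = 12  [C₁.live - 4]
42. n19.depth = 26  [C₁.live + C₁.depth - 6]
43. n19.tag = 21  [C₁.tag + C₁.live + 10]
44. n19.key = true  [C₁.key == true]
45. n11.live = 10  [10]
46. n11.depth = 6  [C₁.live + C₁.depth - 32]
47. n11.tag = 20  [A.key + C₁.tag - 29]
48. n11.key = false  [C₁.key == false]
49. n9.tag = "yyu"  ["y" ++ D.wid]
50. n0.lim = true  [S₁.hot > 27]
51. n0.hot = 1  [S₁.hot - 27]
52. n0.env = true  [S₀.cnt == true]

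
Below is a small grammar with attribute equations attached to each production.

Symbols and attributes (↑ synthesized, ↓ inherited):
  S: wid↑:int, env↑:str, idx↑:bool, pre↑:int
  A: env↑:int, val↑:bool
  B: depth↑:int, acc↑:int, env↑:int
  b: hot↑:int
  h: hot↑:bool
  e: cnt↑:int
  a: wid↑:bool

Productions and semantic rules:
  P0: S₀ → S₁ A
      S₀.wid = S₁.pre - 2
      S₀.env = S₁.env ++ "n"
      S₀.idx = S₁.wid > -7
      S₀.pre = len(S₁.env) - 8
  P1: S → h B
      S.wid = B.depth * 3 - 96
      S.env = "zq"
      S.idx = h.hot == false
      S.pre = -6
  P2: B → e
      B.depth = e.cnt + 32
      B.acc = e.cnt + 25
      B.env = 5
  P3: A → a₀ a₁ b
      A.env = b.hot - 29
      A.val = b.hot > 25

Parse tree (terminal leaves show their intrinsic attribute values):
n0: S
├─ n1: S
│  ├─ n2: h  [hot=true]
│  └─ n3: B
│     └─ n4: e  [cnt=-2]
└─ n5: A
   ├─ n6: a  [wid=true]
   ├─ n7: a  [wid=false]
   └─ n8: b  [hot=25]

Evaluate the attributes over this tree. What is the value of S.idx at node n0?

1. n2.hot = true  [terminal]
2. n4.cnt = -2  [terminal]
3. n3.depth = 30  [e.cnt + 32]
4. n3.acc = 23  [e.cnt + 25]
5. n3.env = 5  [5]
6. n1.wid = -6  [B.depth * 3 - 96]
7. n1.env = "zq"  ["zq"]
8. n1.idx = false  [h.hot == false]
9. n1.pre = -6  [-6]
10. n6.wid = true  [terminal]
11. n7.wid = false  [terminal]
12. n8.hot = 25  [terminal]
13. n5.env = -4  [b.hot - 29]
14. n5.val = false  [b.hot > 25]
15. n0.wid = -8  [S₁.pre - 2]
16. n0.env = "zqn"  [S₁.env ++ "n"]
17. n0.idx = true  [S₁.wid > -7]
18. n0.pre = -6  [len(S₁.env) - 8]

true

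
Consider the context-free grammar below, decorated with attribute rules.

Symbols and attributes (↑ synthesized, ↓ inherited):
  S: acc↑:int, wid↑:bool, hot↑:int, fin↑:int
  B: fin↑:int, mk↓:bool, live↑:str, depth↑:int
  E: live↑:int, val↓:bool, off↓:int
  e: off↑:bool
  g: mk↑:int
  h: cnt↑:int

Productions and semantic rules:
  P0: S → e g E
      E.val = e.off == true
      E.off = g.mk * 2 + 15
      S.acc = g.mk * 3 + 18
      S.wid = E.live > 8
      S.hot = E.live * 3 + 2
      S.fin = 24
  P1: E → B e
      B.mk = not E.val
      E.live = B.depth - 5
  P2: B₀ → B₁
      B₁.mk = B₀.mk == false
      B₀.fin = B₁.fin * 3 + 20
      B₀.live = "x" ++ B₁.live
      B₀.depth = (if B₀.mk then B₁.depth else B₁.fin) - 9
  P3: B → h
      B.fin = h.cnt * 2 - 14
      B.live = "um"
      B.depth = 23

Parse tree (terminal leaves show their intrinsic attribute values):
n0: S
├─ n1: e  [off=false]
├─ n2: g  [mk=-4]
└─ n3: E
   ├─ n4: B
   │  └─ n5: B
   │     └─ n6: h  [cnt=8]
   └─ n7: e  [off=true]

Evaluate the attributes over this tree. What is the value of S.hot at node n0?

1. n1.off = false  [terminal]
2. n2.mk = -4  [terminal]
3. n3.val = false  [e.off == true]
4. n3.off = 7  [g.mk * 2 + 15]
5. n4.mk = true  [not E.val]
6. n5.mk = false  [B₀.mk == false]
7. n6.cnt = 8  [terminal]
8. n5.fin = 2  [h.cnt * 2 - 14]
9. n5.live = "um"  ["um"]
10. n5.depth = 23  [23]
11. n4.fin = 26  [B₁.fin * 3 + 20]
12. n4.live = "xum"  ["x" ++ B₁.live]
13. n4.depth = 14  [(if B₀.mk then B₁.depth else B₁.fin) - 9]
14. n7.off = true  [terminal]
15. n3.live = 9  [B.depth - 5]
16. n0.acc = 6  [g.mk * 3 + 18]
17. n0.wid = true  [E.live > 8]
18. n0.hot = 29  [E.live * 3 + 2]
19. n0.fin = 24  [24]

29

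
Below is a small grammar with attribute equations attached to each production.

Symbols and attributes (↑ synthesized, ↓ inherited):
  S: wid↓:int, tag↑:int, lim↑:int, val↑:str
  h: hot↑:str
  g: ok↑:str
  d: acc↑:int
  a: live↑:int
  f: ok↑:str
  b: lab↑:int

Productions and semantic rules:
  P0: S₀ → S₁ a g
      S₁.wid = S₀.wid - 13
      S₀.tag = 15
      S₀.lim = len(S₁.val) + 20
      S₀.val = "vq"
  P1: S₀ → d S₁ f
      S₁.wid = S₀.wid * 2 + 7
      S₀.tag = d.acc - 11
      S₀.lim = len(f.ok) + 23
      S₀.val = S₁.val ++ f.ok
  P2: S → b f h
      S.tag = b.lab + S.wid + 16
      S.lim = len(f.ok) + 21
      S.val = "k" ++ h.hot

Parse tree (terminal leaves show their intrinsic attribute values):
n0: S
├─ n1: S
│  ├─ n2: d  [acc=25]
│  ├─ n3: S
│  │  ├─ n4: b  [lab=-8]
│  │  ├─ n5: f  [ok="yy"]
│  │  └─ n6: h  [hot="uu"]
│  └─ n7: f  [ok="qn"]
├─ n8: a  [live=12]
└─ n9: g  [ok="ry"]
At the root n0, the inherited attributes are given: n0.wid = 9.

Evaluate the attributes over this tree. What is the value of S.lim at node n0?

25

1. n0.wid = 9  [given at root]
2. n1.wid = -4  [S₀.wid - 13]
3. n2.acc = 25  [terminal]
4. n3.wid = -1  [S₀.wid * 2 + 7]
5. n4.lab = -8  [terminal]
6. n5.ok = "yy"  [terminal]
7. n6.hot = "uu"  [terminal]
8. n3.tag = 7  [b.lab + S.wid + 16]
9. n3.lim = 23  [len(f.ok) + 21]
10. n3.val = "kuu"  ["k" ++ h.hot]
11. n7.ok = "qn"  [terminal]
12. n1.tag = 14  [d.acc - 11]
13. n1.lim = 25  [len(f.ok) + 23]
14. n1.val = "kuuqn"  [S₁.val ++ f.ok]
15. n8.live = 12  [terminal]
16. n9.ok = "ry"  [terminal]
17. n0.tag = 15  [15]
18. n0.lim = 25  [len(S₁.val) + 20]
19. n0.val = "vq"  ["vq"]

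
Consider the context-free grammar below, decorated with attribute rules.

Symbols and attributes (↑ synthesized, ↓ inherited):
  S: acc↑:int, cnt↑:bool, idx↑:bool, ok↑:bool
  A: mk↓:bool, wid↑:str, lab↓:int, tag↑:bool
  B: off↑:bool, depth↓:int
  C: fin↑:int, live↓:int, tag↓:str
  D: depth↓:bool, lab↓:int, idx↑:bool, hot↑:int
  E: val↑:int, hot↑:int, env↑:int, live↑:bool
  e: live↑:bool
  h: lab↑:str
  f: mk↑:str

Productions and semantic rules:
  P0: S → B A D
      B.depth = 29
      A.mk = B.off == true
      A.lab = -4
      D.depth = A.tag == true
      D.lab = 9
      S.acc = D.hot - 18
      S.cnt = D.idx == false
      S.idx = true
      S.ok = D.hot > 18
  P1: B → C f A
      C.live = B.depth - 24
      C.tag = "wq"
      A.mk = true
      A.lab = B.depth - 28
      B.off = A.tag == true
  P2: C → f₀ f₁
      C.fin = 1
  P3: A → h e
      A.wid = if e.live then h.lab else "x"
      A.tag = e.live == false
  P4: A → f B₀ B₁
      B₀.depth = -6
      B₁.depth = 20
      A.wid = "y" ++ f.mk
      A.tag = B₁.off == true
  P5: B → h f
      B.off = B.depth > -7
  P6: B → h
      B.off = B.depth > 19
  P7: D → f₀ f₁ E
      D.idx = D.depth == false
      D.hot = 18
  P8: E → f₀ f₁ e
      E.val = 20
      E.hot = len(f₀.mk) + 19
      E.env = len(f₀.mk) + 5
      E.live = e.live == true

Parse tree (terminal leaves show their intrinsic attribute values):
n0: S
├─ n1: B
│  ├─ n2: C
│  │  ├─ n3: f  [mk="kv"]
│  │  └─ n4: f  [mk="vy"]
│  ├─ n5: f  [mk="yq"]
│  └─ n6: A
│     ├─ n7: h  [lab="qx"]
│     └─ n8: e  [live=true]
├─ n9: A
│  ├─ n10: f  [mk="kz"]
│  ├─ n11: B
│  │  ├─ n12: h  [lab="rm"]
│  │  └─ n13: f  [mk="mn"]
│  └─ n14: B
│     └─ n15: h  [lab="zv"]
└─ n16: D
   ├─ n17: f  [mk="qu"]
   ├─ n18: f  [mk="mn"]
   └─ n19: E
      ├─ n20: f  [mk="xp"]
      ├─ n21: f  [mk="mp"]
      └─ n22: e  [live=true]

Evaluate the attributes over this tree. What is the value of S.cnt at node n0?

1. n1.depth = 29  [29]
2. n2.live = 5  [B.depth - 24]
3. n2.tag = "wq"  ["wq"]
4. n3.mk = "kv"  [terminal]
5. n4.mk = "vy"  [terminal]
6. n2.fin = 1  [1]
7. n5.mk = "yq"  [terminal]
8. n6.mk = true  [true]
9. n6.lab = 1  [B.depth - 28]
10. n7.lab = "qx"  [terminal]
11. n8.live = true  [terminal]
12. n6.wid = "qx"  [if e.live then h.lab else "x"]
13. n6.tag = false  [e.live == false]
14. n1.off = false  [A.tag == true]
15. n9.mk = false  [B.off == true]
16. n9.lab = -4  [-4]
17. n10.mk = "kz"  [terminal]
18. n11.depth = -6  [-6]
19. n12.lab = "rm"  [terminal]
20. n13.mk = "mn"  [terminal]
21. n11.off = true  [B.depth > -7]
22. n14.depth = 20  [20]
23. n15.lab = "zv"  [terminal]
24. n14.off = true  [B.depth > 19]
25. n9.wid = "ykz"  ["y" ++ f.mk]
26. n9.tag = true  [B₁.off == true]
27. n16.depth = true  [A.tag == true]
28. n16.lab = 9  [9]
29. n17.mk = "qu"  [terminal]
30. n18.mk = "mn"  [terminal]
31. n20.mk = "xp"  [terminal]
32. n21.mk = "mp"  [terminal]
33. n22.live = true  [terminal]
34. n19.val = 20  [20]
35. n19.hot = 21  [len(f₀.mk) + 19]
36. n19.env = 7  [len(f₀.mk) + 5]
37. n19.live = true  [e.live == true]
38. n16.idx = false  [D.depth == false]
39. n16.hot = 18  [18]
40. n0.acc = 0  [D.hot - 18]
41. n0.cnt = true  [D.idx == false]
42. n0.idx = true  [true]
43. n0.ok = false  [D.hot > 18]

true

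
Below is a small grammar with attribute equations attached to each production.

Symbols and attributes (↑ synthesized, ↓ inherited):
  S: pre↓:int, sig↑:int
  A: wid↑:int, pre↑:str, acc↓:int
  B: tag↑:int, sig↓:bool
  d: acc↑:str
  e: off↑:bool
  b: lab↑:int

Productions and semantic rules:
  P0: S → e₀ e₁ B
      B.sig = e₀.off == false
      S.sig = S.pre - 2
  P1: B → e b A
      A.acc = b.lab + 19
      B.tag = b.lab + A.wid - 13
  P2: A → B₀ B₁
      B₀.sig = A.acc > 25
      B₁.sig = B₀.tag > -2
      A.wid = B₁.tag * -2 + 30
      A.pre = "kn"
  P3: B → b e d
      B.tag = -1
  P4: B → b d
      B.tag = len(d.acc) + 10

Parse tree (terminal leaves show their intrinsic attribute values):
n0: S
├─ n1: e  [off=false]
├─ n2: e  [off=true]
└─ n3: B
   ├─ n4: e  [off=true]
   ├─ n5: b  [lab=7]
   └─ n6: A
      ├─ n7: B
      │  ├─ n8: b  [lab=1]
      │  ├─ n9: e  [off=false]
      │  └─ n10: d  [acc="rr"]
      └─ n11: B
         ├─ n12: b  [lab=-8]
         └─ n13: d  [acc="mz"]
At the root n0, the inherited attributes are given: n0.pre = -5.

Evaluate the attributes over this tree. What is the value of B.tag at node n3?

1. n0.pre = -5  [given at root]
2. n1.off = false  [terminal]
3. n2.off = true  [terminal]
4. n3.sig = true  [e₀.off == false]
5. n4.off = true  [terminal]
6. n5.lab = 7  [terminal]
7. n6.acc = 26  [b.lab + 19]
8. n7.sig = true  [A.acc > 25]
9. n8.lab = 1  [terminal]
10. n9.off = false  [terminal]
11. n10.acc = "rr"  [terminal]
12. n7.tag = -1  [-1]
13. n11.sig = true  [B₀.tag > -2]
14. n12.lab = -8  [terminal]
15. n13.acc = "mz"  [terminal]
16. n11.tag = 12  [len(d.acc) + 10]
17. n6.wid = 6  [B₁.tag * -2 + 30]
18. n6.pre = "kn"  ["kn"]
19. n3.tag = 0  [b.lab + A.wid - 13]
20. n0.sig = -7  [S.pre - 2]

0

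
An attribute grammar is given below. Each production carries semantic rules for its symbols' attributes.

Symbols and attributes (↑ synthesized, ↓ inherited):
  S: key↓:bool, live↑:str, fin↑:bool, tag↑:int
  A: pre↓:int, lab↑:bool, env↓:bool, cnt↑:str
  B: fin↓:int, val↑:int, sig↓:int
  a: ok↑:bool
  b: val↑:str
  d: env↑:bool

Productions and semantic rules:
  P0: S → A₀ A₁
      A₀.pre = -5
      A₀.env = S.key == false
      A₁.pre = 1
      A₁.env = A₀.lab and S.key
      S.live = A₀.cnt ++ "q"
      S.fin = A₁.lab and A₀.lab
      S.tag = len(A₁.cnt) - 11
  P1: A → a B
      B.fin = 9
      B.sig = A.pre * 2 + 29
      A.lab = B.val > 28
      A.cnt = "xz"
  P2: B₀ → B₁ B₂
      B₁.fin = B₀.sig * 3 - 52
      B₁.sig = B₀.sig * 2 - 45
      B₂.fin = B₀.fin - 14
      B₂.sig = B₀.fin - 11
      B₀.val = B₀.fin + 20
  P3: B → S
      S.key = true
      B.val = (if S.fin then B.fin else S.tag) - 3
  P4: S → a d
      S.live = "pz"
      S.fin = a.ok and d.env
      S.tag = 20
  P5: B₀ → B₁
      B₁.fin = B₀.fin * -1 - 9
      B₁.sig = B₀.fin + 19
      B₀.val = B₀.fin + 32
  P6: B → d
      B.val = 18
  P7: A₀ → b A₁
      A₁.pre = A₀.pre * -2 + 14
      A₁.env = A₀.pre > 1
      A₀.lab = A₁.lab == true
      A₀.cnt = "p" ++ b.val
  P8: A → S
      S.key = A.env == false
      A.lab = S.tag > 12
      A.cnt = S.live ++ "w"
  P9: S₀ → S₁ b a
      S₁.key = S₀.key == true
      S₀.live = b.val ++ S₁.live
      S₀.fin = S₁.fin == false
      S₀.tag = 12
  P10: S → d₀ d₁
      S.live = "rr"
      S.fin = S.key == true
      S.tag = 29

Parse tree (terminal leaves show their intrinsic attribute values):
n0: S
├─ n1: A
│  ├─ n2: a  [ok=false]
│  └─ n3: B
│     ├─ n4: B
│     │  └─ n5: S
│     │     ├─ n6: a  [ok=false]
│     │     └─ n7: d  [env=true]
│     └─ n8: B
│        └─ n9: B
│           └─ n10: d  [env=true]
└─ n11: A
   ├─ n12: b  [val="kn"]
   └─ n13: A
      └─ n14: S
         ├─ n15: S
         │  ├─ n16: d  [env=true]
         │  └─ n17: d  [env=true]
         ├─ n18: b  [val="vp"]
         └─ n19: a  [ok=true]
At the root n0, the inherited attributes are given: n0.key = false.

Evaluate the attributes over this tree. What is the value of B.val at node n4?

1. n0.key = false  [given at root]
2. n1.pre = -5  [-5]
3. n1.env = true  [S.key == false]
4. n2.ok = false  [terminal]
5. n3.fin = 9  [9]
6. n3.sig = 19  [A.pre * 2 + 29]
7. n4.fin = 5  [B₀.sig * 3 - 52]
8. n4.sig = -7  [B₀.sig * 2 - 45]
9. n5.key = true  [true]
10. n6.ok = false  [terminal]
11. n7.env = true  [terminal]
12. n5.live = "pz"  ["pz"]
13. n5.fin = false  [a.ok and d.env]
14. n5.tag = 20  [20]
15. n4.val = 17  [(if S.fin then B.fin else S.tag) - 3]
16. n8.fin = -5  [B₀.fin - 14]
17. n8.sig = -2  [B₀.fin - 11]
18. n9.fin = -4  [B₀.fin * -1 - 9]
19. n9.sig = 14  [B₀.fin + 19]
20. n10.env = true  [terminal]
21. n9.val = 18  [18]
22. n8.val = 27  [B₀.fin + 32]
23. n3.val = 29  [B₀.fin + 20]
24. n1.lab = true  [B.val > 28]
25. n1.cnt = "xz"  ["xz"]
26. n11.pre = 1  [1]
27. n11.env = false  [A₀.lab and S.key]
28. n12.val = "kn"  [terminal]
29. n13.pre = 12  [A₀.pre * -2 + 14]
30. n13.env = false  [A₀.pre > 1]
31. n14.key = true  [A.env == false]
32. n15.key = true  [S₀.key == true]
33. n16.env = true  [terminal]
34. n17.env = true  [terminal]
35. n15.live = "rr"  ["rr"]
36. n15.fin = true  [S.key == true]
37. n15.tag = 29  [29]
38. n18.val = "vp"  [terminal]
39. n19.ok = true  [terminal]
40. n14.live = "vprr"  [b.val ++ S₁.live]
41. n14.fin = false  [S₁.fin == false]
42. n14.tag = 12  [12]
43. n13.lab = false  [S.tag > 12]
44. n13.cnt = "vprrw"  [S.live ++ "w"]
45. n11.lab = false  [A₁.lab == true]
46. n11.cnt = "pkn"  ["p" ++ b.val]
47. n0.live = "xzq"  [A₀.cnt ++ "q"]
48. n0.fin = false  [A₁.lab and A₀.lab]
49. n0.tag = -8  [len(A₁.cnt) - 11]

17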